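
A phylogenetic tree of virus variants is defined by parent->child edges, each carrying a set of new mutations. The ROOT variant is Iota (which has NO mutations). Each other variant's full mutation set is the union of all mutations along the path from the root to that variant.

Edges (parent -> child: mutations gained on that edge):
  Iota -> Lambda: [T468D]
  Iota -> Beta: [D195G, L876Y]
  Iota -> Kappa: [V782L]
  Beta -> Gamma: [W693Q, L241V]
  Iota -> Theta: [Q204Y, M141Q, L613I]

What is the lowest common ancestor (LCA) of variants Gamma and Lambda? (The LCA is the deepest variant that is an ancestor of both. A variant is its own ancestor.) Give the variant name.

Path from root to Gamma: Iota -> Beta -> Gamma
  ancestors of Gamma: {Iota, Beta, Gamma}
Path from root to Lambda: Iota -> Lambda
  ancestors of Lambda: {Iota, Lambda}
Common ancestors: {Iota}
Walk up from Lambda: Lambda (not in ancestors of Gamma), Iota (in ancestors of Gamma)
Deepest common ancestor (LCA) = Iota

Answer: Iota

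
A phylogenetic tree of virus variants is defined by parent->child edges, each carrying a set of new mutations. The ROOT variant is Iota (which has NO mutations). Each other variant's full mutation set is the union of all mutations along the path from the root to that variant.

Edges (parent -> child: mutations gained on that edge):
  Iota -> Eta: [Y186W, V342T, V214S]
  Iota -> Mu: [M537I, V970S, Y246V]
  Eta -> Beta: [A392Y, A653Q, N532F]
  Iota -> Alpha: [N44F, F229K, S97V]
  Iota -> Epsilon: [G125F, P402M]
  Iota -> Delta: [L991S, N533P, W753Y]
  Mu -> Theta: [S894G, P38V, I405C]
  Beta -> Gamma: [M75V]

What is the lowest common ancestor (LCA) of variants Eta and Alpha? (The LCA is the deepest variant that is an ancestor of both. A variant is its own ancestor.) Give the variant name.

Path from root to Eta: Iota -> Eta
  ancestors of Eta: {Iota, Eta}
Path from root to Alpha: Iota -> Alpha
  ancestors of Alpha: {Iota, Alpha}
Common ancestors: {Iota}
Walk up from Alpha: Alpha (not in ancestors of Eta), Iota (in ancestors of Eta)
Deepest common ancestor (LCA) = Iota

Answer: Iota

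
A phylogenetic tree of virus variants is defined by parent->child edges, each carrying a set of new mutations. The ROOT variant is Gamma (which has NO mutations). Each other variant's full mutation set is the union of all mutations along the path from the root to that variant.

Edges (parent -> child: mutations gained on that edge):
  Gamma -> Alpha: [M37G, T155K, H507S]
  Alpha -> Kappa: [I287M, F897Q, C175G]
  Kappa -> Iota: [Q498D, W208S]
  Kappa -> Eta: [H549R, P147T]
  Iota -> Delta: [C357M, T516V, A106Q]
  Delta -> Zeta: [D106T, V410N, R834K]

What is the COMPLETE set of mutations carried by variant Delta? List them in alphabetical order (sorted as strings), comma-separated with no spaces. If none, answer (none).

Answer: A106Q,C175G,C357M,F897Q,H507S,I287M,M37G,Q498D,T155K,T516V,W208S

Derivation:
At Gamma: gained [] -> total []
At Alpha: gained ['M37G', 'T155K', 'H507S'] -> total ['H507S', 'M37G', 'T155K']
At Kappa: gained ['I287M', 'F897Q', 'C175G'] -> total ['C175G', 'F897Q', 'H507S', 'I287M', 'M37G', 'T155K']
At Iota: gained ['Q498D', 'W208S'] -> total ['C175G', 'F897Q', 'H507S', 'I287M', 'M37G', 'Q498D', 'T155K', 'W208S']
At Delta: gained ['C357M', 'T516V', 'A106Q'] -> total ['A106Q', 'C175G', 'C357M', 'F897Q', 'H507S', 'I287M', 'M37G', 'Q498D', 'T155K', 'T516V', 'W208S']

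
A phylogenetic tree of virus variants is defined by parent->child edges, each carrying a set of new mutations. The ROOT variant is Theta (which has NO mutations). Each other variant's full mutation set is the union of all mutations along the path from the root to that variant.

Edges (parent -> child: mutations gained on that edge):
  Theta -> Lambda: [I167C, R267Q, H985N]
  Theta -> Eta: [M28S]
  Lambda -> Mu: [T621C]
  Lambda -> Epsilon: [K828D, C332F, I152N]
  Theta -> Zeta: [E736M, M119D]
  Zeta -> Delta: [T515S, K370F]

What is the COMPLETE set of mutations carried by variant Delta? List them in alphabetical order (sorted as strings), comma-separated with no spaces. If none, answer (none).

Answer: E736M,K370F,M119D,T515S

Derivation:
At Theta: gained [] -> total []
At Zeta: gained ['E736M', 'M119D'] -> total ['E736M', 'M119D']
At Delta: gained ['T515S', 'K370F'] -> total ['E736M', 'K370F', 'M119D', 'T515S']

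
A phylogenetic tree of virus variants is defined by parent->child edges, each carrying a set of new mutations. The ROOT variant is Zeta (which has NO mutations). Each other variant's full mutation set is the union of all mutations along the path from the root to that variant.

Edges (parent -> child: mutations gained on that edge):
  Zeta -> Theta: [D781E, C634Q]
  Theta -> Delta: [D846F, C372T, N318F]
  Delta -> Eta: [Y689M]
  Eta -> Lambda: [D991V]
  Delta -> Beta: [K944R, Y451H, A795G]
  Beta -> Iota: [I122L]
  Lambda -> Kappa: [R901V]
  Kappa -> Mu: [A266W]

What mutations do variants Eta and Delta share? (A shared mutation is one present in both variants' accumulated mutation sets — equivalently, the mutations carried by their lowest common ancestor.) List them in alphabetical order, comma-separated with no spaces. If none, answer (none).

Accumulating mutations along path to Eta:
  At Zeta: gained [] -> total []
  At Theta: gained ['D781E', 'C634Q'] -> total ['C634Q', 'D781E']
  At Delta: gained ['D846F', 'C372T', 'N318F'] -> total ['C372T', 'C634Q', 'D781E', 'D846F', 'N318F']
  At Eta: gained ['Y689M'] -> total ['C372T', 'C634Q', 'D781E', 'D846F', 'N318F', 'Y689M']
Mutations(Eta) = ['C372T', 'C634Q', 'D781E', 'D846F', 'N318F', 'Y689M']
Accumulating mutations along path to Delta:
  At Zeta: gained [] -> total []
  At Theta: gained ['D781E', 'C634Q'] -> total ['C634Q', 'D781E']
  At Delta: gained ['D846F', 'C372T', 'N318F'] -> total ['C372T', 'C634Q', 'D781E', 'D846F', 'N318F']
Mutations(Delta) = ['C372T', 'C634Q', 'D781E', 'D846F', 'N318F']
Intersection: ['C372T', 'C634Q', 'D781E', 'D846F', 'N318F', 'Y689M'] ∩ ['C372T', 'C634Q', 'D781E', 'D846F', 'N318F'] = ['C372T', 'C634Q', 'D781E', 'D846F', 'N318F']

Answer: C372T,C634Q,D781E,D846F,N318F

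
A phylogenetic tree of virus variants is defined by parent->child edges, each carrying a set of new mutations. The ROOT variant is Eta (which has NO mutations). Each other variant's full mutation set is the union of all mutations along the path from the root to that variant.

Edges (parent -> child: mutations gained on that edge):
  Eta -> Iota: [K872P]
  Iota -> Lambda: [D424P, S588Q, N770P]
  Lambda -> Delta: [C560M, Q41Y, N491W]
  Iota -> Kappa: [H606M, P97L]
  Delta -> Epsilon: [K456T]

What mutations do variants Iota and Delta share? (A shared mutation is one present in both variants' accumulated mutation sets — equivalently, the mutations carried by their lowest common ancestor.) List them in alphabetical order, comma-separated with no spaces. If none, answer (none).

Answer: K872P

Derivation:
Accumulating mutations along path to Iota:
  At Eta: gained [] -> total []
  At Iota: gained ['K872P'] -> total ['K872P']
Mutations(Iota) = ['K872P']
Accumulating mutations along path to Delta:
  At Eta: gained [] -> total []
  At Iota: gained ['K872P'] -> total ['K872P']
  At Lambda: gained ['D424P', 'S588Q', 'N770P'] -> total ['D424P', 'K872P', 'N770P', 'S588Q']
  At Delta: gained ['C560M', 'Q41Y', 'N491W'] -> total ['C560M', 'D424P', 'K872P', 'N491W', 'N770P', 'Q41Y', 'S588Q']
Mutations(Delta) = ['C560M', 'D424P', 'K872P', 'N491W', 'N770P', 'Q41Y', 'S588Q']
Intersection: ['K872P'] ∩ ['C560M', 'D424P', 'K872P', 'N491W', 'N770P', 'Q41Y', 'S588Q'] = ['K872P']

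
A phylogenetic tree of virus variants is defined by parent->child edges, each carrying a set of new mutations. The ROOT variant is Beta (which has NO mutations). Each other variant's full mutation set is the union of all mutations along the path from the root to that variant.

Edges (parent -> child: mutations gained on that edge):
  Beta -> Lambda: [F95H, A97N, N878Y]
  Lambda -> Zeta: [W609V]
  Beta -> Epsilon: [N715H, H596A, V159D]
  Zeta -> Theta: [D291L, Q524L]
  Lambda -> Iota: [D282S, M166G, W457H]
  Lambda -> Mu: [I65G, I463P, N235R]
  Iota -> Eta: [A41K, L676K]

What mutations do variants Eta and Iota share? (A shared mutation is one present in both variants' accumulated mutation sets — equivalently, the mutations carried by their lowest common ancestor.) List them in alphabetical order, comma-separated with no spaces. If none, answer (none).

Answer: A97N,D282S,F95H,M166G,N878Y,W457H

Derivation:
Accumulating mutations along path to Eta:
  At Beta: gained [] -> total []
  At Lambda: gained ['F95H', 'A97N', 'N878Y'] -> total ['A97N', 'F95H', 'N878Y']
  At Iota: gained ['D282S', 'M166G', 'W457H'] -> total ['A97N', 'D282S', 'F95H', 'M166G', 'N878Y', 'W457H']
  At Eta: gained ['A41K', 'L676K'] -> total ['A41K', 'A97N', 'D282S', 'F95H', 'L676K', 'M166G', 'N878Y', 'W457H']
Mutations(Eta) = ['A41K', 'A97N', 'D282S', 'F95H', 'L676K', 'M166G', 'N878Y', 'W457H']
Accumulating mutations along path to Iota:
  At Beta: gained [] -> total []
  At Lambda: gained ['F95H', 'A97N', 'N878Y'] -> total ['A97N', 'F95H', 'N878Y']
  At Iota: gained ['D282S', 'M166G', 'W457H'] -> total ['A97N', 'D282S', 'F95H', 'M166G', 'N878Y', 'W457H']
Mutations(Iota) = ['A97N', 'D282S', 'F95H', 'M166G', 'N878Y', 'W457H']
Intersection: ['A41K', 'A97N', 'D282S', 'F95H', 'L676K', 'M166G', 'N878Y', 'W457H'] ∩ ['A97N', 'D282S', 'F95H', 'M166G', 'N878Y', 'W457H'] = ['A97N', 'D282S', 'F95H', 'M166G', 'N878Y', 'W457H']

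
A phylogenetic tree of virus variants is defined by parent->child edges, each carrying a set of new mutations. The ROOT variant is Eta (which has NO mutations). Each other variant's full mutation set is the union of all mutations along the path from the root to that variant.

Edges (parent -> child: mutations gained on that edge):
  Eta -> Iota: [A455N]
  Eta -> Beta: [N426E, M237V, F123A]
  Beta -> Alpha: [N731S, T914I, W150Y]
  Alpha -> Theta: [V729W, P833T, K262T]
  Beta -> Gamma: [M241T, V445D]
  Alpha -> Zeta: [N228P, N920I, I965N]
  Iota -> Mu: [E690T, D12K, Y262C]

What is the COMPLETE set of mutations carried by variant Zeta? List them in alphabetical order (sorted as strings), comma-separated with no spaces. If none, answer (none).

Answer: F123A,I965N,M237V,N228P,N426E,N731S,N920I,T914I,W150Y

Derivation:
At Eta: gained [] -> total []
At Beta: gained ['N426E', 'M237V', 'F123A'] -> total ['F123A', 'M237V', 'N426E']
At Alpha: gained ['N731S', 'T914I', 'W150Y'] -> total ['F123A', 'M237V', 'N426E', 'N731S', 'T914I', 'W150Y']
At Zeta: gained ['N228P', 'N920I', 'I965N'] -> total ['F123A', 'I965N', 'M237V', 'N228P', 'N426E', 'N731S', 'N920I', 'T914I', 'W150Y']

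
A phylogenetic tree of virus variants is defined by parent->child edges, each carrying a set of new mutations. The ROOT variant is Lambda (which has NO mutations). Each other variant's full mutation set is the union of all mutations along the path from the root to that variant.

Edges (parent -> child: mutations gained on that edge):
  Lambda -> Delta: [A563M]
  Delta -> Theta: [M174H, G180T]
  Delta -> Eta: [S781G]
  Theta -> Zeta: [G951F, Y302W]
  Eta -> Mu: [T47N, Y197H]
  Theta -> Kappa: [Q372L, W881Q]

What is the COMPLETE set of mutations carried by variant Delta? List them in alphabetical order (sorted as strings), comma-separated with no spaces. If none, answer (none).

Answer: A563M

Derivation:
At Lambda: gained [] -> total []
At Delta: gained ['A563M'] -> total ['A563M']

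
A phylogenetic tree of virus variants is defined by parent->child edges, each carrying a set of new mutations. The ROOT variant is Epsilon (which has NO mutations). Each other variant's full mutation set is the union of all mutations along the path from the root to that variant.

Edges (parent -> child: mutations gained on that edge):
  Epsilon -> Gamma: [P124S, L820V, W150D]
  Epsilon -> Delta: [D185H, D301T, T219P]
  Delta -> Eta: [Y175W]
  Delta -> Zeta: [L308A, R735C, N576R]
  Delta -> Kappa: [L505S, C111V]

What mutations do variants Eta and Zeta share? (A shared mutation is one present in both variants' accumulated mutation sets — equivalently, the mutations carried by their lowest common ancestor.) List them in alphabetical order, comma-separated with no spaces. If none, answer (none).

Answer: D185H,D301T,T219P

Derivation:
Accumulating mutations along path to Eta:
  At Epsilon: gained [] -> total []
  At Delta: gained ['D185H', 'D301T', 'T219P'] -> total ['D185H', 'D301T', 'T219P']
  At Eta: gained ['Y175W'] -> total ['D185H', 'D301T', 'T219P', 'Y175W']
Mutations(Eta) = ['D185H', 'D301T', 'T219P', 'Y175W']
Accumulating mutations along path to Zeta:
  At Epsilon: gained [] -> total []
  At Delta: gained ['D185H', 'D301T', 'T219P'] -> total ['D185H', 'D301T', 'T219P']
  At Zeta: gained ['L308A', 'R735C', 'N576R'] -> total ['D185H', 'D301T', 'L308A', 'N576R', 'R735C', 'T219P']
Mutations(Zeta) = ['D185H', 'D301T', 'L308A', 'N576R', 'R735C', 'T219P']
Intersection: ['D185H', 'D301T', 'T219P', 'Y175W'] ∩ ['D185H', 'D301T', 'L308A', 'N576R', 'R735C', 'T219P'] = ['D185H', 'D301T', 'T219P']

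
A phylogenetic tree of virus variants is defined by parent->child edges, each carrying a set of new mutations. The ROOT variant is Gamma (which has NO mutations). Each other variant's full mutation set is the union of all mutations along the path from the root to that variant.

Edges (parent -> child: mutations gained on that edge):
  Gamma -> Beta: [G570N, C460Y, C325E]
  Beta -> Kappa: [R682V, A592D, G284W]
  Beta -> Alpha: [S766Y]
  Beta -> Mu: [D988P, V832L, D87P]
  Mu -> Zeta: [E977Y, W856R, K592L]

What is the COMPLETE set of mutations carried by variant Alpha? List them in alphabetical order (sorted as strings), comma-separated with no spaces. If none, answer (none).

At Gamma: gained [] -> total []
At Beta: gained ['G570N', 'C460Y', 'C325E'] -> total ['C325E', 'C460Y', 'G570N']
At Alpha: gained ['S766Y'] -> total ['C325E', 'C460Y', 'G570N', 'S766Y']

Answer: C325E,C460Y,G570N,S766Y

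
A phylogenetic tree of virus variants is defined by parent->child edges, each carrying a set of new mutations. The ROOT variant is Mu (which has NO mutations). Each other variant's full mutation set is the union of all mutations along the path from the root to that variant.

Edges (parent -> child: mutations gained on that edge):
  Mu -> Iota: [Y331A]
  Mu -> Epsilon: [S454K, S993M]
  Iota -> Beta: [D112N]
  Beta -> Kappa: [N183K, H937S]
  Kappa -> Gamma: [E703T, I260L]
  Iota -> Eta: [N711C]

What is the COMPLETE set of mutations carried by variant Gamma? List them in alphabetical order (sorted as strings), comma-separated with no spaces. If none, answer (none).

Answer: D112N,E703T,H937S,I260L,N183K,Y331A

Derivation:
At Mu: gained [] -> total []
At Iota: gained ['Y331A'] -> total ['Y331A']
At Beta: gained ['D112N'] -> total ['D112N', 'Y331A']
At Kappa: gained ['N183K', 'H937S'] -> total ['D112N', 'H937S', 'N183K', 'Y331A']
At Gamma: gained ['E703T', 'I260L'] -> total ['D112N', 'E703T', 'H937S', 'I260L', 'N183K', 'Y331A']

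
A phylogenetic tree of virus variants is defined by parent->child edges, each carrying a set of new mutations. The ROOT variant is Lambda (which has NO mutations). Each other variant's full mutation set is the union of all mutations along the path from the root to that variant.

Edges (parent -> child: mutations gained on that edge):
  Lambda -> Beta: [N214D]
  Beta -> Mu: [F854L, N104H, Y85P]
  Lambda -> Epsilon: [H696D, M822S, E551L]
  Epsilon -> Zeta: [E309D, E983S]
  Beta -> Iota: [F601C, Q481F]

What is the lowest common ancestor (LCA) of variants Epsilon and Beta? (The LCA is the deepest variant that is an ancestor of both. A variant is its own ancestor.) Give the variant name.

Path from root to Epsilon: Lambda -> Epsilon
  ancestors of Epsilon: {Lambda, Epsilon}
Path from root to Beta: Lambda -> Beta
  ancestors of Beta: {Lambda, Beta}
Common ancestors: {Lambda}
Walk up from Beta: Beta (not in ancestors of Epsilon), Lambda (in ancestors of Epsilon)
Deepest common ancestor (LCA) = Lambda

Answer: Lambda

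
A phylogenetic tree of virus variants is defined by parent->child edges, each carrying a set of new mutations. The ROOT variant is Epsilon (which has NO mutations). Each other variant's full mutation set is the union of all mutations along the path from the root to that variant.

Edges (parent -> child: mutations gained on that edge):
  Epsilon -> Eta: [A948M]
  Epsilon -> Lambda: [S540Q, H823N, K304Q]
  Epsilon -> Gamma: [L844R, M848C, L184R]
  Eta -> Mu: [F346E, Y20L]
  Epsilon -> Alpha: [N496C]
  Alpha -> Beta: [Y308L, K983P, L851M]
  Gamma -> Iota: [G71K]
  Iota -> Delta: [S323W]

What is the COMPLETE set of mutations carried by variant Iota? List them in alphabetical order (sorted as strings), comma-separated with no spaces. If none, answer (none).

At Epsilon: gained [] -> total []
At Gamma: gained ['L844R', 'M848C', 'L184R'] -> total ['L184R', 'L844R', 'M848C']
At Iota: gained ['G71K'] -> total ['G71K', 'L184R', 'L844R', 'M848C']

Answer: G71K,L184R,L844R,M848C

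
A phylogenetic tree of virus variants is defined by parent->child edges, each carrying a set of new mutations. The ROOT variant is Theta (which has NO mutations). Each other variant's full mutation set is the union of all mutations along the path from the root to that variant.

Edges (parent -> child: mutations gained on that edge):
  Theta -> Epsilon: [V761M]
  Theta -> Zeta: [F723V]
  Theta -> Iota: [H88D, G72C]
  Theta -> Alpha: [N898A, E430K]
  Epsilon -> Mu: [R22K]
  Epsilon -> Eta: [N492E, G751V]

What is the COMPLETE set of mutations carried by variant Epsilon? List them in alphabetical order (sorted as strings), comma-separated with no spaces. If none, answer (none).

At Theta: gained [] -> total []
At Epsilon: gained ['V761M'] -> total ['V761M']

Answer: V761M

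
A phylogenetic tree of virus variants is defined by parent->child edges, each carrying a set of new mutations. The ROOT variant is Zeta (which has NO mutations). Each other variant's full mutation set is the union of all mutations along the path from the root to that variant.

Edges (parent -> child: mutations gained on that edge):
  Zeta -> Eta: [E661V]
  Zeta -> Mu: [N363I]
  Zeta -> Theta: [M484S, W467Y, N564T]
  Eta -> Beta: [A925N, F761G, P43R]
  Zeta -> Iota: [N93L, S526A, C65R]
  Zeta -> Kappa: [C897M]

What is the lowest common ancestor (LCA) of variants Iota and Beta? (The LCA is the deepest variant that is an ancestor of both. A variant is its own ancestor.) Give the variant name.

Answer: Zeta

Derivation:
Path from root to Iota: Zeta -> Iota
  ancestors of Iota: {Zeta, Iota}
Path from root to Beta: Zeta -> Eta -> Beta
  ancestors of Beta: {Zeta, Eta, Beta}
Common ancestors: {Zeta}
Walk up from Beta: Beta (not in ancestors of Iota), Eta (not in ancestors of Iota), Zeta (in ancestors of Iota)
Deepest common ancestor (LCA) = Zeta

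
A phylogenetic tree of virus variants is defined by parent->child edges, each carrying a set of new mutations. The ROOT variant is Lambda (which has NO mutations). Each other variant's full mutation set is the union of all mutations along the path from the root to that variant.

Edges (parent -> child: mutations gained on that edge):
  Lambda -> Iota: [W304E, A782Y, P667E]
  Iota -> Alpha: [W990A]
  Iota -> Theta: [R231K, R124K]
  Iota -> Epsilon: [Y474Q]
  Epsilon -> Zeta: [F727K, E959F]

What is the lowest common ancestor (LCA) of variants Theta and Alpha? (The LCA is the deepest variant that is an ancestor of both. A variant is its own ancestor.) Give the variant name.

Answer: Iota

Derivation:
Path from root to Theta: Lambda -> Iota -> Theta
  ancestors of Theta: {Lambda, Iota, Theta}
Path from root to Alpha: Lambda -> Iota -> Alpha
  ancestors of Alpha: {Lambda, Iota, Alpha}
Common ancestors: {Lambda, Iota}
Walk up from Alpha: Alpha (not in ancestors of Theta), Iota (in ancestors of Theta), Lambda (in ancestors of Theta)
Deepest common ancestor (LCA) = Iota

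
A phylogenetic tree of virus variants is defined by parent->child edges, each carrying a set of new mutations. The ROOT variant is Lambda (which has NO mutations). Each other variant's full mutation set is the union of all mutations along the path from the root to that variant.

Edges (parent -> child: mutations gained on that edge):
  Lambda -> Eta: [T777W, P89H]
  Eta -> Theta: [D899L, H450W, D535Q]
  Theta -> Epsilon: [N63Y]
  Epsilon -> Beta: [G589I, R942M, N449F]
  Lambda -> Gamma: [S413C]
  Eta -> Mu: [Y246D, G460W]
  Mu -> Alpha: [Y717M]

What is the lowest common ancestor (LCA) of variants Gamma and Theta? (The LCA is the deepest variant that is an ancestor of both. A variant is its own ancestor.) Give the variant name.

Answer: Lambda

Derivation:
Path from root to Gamma: Lambda -> Gamma
  ancestors of Gamma: {Lambda, Gamma}
Path from root to Theta: Lambda -> Eta -> Theta
  ancestors of Theta: {Lambda, Eta, Theta}
Common ancestors: {Lambda}
Walk up from Theta: Theta (not in ancestors of Gamma), Eta (not in ancestors of Gamma), Lambda (in ancestors of Gamma)
Deepest common ancestor (LCA) = Lambda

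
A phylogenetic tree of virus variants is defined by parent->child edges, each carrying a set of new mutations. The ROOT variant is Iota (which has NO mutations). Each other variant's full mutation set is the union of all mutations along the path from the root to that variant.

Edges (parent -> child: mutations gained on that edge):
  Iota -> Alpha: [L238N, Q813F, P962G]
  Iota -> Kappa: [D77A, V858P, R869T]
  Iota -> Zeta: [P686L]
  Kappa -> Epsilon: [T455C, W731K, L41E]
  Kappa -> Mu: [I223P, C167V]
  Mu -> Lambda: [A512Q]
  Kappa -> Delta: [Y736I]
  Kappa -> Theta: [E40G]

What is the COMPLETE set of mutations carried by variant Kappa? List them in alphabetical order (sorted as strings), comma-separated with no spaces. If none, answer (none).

Answer: D77A,R869T,V858P

Derivation:
At Iota: gained [] -> total []
At Kappa: gained ['D77A', 'V858P', 'R869T'] -> total ['D77A', 'R869T', 'V858P']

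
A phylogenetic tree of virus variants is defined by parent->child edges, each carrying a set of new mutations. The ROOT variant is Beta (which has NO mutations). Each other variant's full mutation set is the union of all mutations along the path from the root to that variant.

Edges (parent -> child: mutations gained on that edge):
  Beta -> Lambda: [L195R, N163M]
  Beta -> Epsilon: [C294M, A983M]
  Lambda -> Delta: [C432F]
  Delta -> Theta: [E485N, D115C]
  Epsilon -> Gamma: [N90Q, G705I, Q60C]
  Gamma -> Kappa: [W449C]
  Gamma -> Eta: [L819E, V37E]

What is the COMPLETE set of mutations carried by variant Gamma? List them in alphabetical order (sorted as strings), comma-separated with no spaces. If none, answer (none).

Answer: A983M,C294M,G705I,N90Q,Q60C

Derivation:
At Beta: gained [] -> total []
At Epsilon: gained ['C294M', 'A983M'] -> total ['A983M', 'C294M']
At Gamma: gained ['N90Q', 'G705I', 'Q60C'] -> total ['A983M', 'C294M', 'G705I', 'N90Q', 'Q60C']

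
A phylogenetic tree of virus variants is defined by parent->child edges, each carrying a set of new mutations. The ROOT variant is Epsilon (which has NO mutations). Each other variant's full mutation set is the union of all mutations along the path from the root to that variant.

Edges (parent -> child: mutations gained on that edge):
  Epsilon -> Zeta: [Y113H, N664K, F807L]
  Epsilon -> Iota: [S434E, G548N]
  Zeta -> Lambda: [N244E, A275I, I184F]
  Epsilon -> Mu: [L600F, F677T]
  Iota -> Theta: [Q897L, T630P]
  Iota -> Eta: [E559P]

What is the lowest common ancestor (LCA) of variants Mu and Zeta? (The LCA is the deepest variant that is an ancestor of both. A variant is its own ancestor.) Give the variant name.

Path from root to Mu: Epsilon -> Mu
  ancestors of Mu: {Epsilon, Mu}
Path from root to Zeta: Epsilon -> Zeta
  ancestors of Zeta: {Epsilon, Zeta}
Common ancestors: {Epsilon}
Walk up from Zeta: Zeta (not in ancestors of Mu), Epsilon (in ancestors of Mu)
Deepest common ancestor (LCA) = Epsilon

Answer: Epsilon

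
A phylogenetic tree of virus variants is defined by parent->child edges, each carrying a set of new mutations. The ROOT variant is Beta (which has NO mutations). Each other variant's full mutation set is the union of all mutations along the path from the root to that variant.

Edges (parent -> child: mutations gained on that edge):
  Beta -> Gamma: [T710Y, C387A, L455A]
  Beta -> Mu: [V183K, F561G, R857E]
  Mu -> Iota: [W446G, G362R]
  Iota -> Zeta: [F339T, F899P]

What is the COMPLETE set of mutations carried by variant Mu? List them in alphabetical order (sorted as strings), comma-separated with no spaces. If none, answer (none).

At Beta: gained [] -> total []
At Mu: gained ['V183K', 'F561G', 'R857E'] -> total ['F561G', 'R857E', 'V183K']

Answer: F561G,R857E,V183K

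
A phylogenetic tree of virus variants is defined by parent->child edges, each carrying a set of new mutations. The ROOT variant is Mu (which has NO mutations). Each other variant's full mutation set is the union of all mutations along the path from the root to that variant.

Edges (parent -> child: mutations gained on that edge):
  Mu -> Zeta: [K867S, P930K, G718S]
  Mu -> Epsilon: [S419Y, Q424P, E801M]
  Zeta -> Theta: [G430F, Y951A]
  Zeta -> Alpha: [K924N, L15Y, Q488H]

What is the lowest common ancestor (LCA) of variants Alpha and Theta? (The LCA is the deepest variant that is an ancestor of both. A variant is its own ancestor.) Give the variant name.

Path from root to Alpha: Mu -> Zeta -> Alpha
  ancestors of Alpha: {Mu, Zeta, Alpha}
Path from root to Theta: Mu -> Zeta -> Theta
  ancestors of Theta: {Mu, Zeta, Theta}
Common ancestors: {Mu, Zeta}
Walk up from Theta: Theta (not in ancestors of Alpha), Zeta (in ancestors of Alpha), Mu (in ancestors of Alpha)
Deepest common ancestor (LCA) = Zeta

Answer: Zeta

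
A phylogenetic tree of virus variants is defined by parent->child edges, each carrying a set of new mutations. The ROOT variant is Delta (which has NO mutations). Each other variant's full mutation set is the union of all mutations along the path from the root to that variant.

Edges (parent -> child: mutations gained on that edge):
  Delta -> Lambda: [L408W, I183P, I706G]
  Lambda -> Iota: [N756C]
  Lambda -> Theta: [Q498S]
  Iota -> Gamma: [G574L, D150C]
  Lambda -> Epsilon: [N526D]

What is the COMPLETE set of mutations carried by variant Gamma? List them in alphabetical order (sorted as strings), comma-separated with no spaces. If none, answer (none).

Answer: D150C,G574L,I183P,I706G,L408W,N756C

Derivation:
At Delta: gained [] -> total []
At Lambda: gained ['L408W', 'I183P', 'I706G'] -> total ['I183P', 'I706G', 'L408W']
At Iota: gained ['N756C'] -> total ['I183P', 'I706G', 'L408W', 'N756C']
At Gamma: gained ['G574L', 'D150C'] -> total ['D150C', 'G574L', 'I183P', 'I706G', 'L408W', 'N756C']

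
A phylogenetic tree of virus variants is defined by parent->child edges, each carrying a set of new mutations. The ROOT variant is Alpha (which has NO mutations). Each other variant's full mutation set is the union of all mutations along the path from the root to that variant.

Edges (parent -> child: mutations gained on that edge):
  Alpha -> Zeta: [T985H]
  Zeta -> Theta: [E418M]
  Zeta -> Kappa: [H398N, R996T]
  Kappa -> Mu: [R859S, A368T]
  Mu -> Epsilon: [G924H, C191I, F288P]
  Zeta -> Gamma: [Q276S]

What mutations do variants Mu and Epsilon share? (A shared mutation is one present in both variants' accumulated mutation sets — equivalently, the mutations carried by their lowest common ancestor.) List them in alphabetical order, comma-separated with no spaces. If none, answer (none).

Answer: A368T,H398N,R859S,R996T,T985H

Derivation:
Accumulating mutations along path to Mu:
  At Alpha: gained [] -> total []
  At Zeta: gained ['T985H'] -> total ['T985H']
  At Kappa: gained ['H398N', 'R996T'] -> total ['H398N', 'R996T', 'T985H']
  At Mu: gained ['R859S', 'A368T'] -> total ['A368T', 'H398N', 'R859S', 'R996T', 'T985H']
Mutations(Mu) = ['A368T', 'H398N', 'R859S', 'R996T', 'T985H']
Accumulating mutations along path to Epsilon:
  At Alpha: gained [] -> total []
  At Zeta: gained ['T985H'] -> total ['T985H']
  At Kappa: gained ['H398N', 'R996T'] -> total ['H398N', 'R996T', 'T985H']
  At Mu: gained ['R859S', 'A368T'] -> total ['A368T', 'H398N', 'R859S', 'R996T', 'T985H']
  At Epsilon: gained ['G924H', 'C191I', 'F288P'] -> total ['A368T', 'C191I', 'F288P', 'G924H', 'H398N', 'R859S', 'R996T', 'T985H']
Mutations(Epsilon) = ['A368T', 'C191I', 'F288P', 'G924H', 'H398N', 'R859S', 'R996T', 'T985H']
Intersection: ['A368T', 'H398N', 'R859S', 'R996T', 'T985H'] ∩ ['A368T', 'C191I', 'F288P', 'G924H', 'H398N', 'R859S', 'R996T', 'T985H'] = ['A368T', 'H398N', 'R859S', 'R996T', 'T985H']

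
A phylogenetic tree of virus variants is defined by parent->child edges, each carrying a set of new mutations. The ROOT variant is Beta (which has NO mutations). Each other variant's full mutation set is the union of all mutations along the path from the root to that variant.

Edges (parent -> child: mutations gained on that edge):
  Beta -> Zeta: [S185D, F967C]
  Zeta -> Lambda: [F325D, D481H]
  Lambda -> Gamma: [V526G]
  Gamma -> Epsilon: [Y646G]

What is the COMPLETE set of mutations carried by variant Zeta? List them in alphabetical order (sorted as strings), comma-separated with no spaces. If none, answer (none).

At Beta: gained [] -> total []
At Zeta: gained ['S185D', 'F967C'] -> total ['F967C', 'S185D']

Answer: F967C,S185D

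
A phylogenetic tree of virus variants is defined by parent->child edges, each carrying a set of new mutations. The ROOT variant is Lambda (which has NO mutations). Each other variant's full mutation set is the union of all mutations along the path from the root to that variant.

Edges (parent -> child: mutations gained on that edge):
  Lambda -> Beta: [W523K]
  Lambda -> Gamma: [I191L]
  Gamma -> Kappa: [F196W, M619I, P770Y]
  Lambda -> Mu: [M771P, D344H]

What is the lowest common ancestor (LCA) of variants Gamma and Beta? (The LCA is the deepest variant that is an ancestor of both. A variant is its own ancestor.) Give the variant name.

Path from root to Gamma: Lambda -> Gamma
  ancestors of Gamma: {Lambda, Gamma}
Path from root to Beta: Lambda -> Beta
  ancestors of Beta: {Lambda, Beta}
Common ancestors: {Lambda}
Walk up from Beta: Beta (not in ancestors of Gamma), Lambda (in ancestors of Gamma)
Deepest common ancestor (LCA) = Lambda

Answer: Lambda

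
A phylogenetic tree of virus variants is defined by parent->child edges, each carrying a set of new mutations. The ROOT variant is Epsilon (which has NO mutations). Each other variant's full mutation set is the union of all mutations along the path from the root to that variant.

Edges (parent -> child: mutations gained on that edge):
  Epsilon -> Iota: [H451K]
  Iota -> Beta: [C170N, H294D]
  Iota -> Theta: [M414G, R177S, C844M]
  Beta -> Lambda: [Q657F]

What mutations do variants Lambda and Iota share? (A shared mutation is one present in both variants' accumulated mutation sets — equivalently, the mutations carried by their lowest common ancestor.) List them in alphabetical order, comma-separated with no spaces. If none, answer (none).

Accumulating mutations along path to Lambda:
  At Epsilon: gained [] -> total []
  At Iota: gained ['H451K'] -> total ['H451K']
  At Beta: gained ['C170N', 'H294D'] -> total ['C170N', 'H294D', 'H451K']
  At Lambda: gained ['Q657F'] -> total ['C170N', 'H294D', 'H451K', 'Q657F']
Mutations(Lambda) = ['C170N', 'H294D', 'H451K', 'Q657F']
Accumulating mutations along path to Iota:
  At Epsilon: gained [] -> total []
  At Iota: gained ['H451K'] -> total ['H451K']
Mutations(Iota) = ['H451K']
Intersection: ['C170N', 'H294D', 'H451K', 'Q657F'] ∩ ['H451K'] = ['H451K']

Answer: H451K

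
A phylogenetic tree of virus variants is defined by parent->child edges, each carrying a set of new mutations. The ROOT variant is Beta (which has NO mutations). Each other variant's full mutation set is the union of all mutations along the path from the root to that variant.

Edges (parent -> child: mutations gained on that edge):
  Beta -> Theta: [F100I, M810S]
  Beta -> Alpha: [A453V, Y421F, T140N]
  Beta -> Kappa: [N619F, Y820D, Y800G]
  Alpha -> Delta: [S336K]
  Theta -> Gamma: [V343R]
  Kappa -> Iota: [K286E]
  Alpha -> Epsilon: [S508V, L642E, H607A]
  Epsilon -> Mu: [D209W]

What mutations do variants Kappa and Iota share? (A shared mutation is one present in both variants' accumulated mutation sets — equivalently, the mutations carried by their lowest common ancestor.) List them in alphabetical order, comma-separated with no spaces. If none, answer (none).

Accumulating mutations along path to Kappa:
  At Beta: gained [] -> total []
  At Kappa: gained ['N619F', 'Y820D', 'Y800G'] -> total ['N619F', 'Y800G', 'Y820D']
Mutations(Kappa) = ['N619F', 'Y800G', 'Y820D']
Accumulating mutations along path to Iota:
  At Beta: gained [] -> total []
  At Kappa: gained ['N619F', 'Y820D', 'Y800G'] -> total ['N619F', 'Y800G', 'Y820D']
  At Iota: gained ['K286E'] -> total ['K286E', 'N619F', 'Y800G', 'Y820D']
Mutations(Iota) = ['K286E', 'N619F', 'Y800G', 'Y820D']
Intersection: ['N619F', 'Y800G', 'Y820D'] ∩ ['K286E', 'N619F', 'Y800G', 'Y820D'] = ['N619F', 'Y800G', 'Y820D']

Answer: N619F,Y800G,Y820D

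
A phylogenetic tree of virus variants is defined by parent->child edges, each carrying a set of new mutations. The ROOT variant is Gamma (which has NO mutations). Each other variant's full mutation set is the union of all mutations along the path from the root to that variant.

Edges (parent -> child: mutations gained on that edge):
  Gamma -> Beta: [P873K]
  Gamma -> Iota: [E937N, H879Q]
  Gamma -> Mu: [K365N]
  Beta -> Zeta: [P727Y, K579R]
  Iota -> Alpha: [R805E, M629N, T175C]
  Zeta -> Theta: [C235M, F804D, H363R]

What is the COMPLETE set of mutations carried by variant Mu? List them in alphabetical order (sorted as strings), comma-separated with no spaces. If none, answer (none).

At Gamma: gained [] -> total []
At Mu: gained ['K365N'] -> total ['K365N']

Answer: K365N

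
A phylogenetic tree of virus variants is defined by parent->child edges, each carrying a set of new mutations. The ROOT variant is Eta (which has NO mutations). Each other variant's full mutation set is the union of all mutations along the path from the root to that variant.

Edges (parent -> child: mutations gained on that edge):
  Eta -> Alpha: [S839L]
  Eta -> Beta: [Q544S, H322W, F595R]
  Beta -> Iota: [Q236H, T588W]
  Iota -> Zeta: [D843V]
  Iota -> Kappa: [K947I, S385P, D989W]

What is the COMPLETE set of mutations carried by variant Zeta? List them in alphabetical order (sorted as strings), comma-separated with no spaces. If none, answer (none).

Answer: D843V,F595R,H322W,Q236H,Q544S,T588W

Derivation:
At Eta: gained [] -> total []
At Beta: gained ['Q544S', 'H322W', 'F595R'] -> total ['F595R', 'H322W', 'Q544S']
At Iota: gained ['Q236H', 'T588W'] -> total ['F595R', 'H322W', 'Q236H', 'Q544S', 'T588W']
At Zeta: gained ['D843V'] -> total ['D843V', 'F595R', 'H322W', 'Q236H', 'Q544S', 'T588W']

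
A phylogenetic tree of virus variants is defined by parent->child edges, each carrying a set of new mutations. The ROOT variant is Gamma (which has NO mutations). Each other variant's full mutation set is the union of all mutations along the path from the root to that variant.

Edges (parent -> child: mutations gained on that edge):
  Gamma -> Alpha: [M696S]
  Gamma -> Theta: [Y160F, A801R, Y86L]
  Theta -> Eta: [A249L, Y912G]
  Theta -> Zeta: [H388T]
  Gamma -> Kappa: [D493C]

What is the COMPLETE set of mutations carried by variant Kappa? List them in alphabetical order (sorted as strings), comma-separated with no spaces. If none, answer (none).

At Gamma: gained [] -> total []
At Kappa: gained ['D493C'] -> total ['D493C']

Answer: D493C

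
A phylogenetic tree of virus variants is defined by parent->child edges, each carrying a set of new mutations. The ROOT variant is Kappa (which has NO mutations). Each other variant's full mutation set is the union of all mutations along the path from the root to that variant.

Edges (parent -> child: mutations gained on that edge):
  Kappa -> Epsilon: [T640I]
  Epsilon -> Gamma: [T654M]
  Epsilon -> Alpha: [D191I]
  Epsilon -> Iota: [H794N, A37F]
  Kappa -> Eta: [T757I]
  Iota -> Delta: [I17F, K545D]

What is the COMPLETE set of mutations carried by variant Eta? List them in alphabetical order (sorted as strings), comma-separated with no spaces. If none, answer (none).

At Kappa: gained [] -> total []
At Eta: gained ['T757I'] -> total ['T757I']

Answer: T757I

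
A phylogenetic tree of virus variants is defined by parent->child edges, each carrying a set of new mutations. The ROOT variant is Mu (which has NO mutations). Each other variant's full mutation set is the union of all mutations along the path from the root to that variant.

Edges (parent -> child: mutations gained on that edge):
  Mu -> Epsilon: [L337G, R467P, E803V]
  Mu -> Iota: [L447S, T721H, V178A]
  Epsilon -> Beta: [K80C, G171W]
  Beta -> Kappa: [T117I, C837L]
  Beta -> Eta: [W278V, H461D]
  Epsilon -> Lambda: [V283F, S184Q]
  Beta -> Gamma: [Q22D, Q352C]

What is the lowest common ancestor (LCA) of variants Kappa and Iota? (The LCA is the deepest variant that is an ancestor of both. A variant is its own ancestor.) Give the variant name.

Answer: Mu

Derivation:
Path from root to Kappa: Mu -> Epsilon -> Beta -> Kappa
  ancestors of Kappa: {Mu, Epsilon, Beta, Kappa}
Path from root to Iota: Mu -> Iota
  ancestors of Iota: {Mu, Iota}
Common ancestors: {Mu}
Walk up from Iota: Iota (not in ancestors of Kappa), Mu (in ancestors of Kappa)
Deepest common ancestor (LCA) = Mu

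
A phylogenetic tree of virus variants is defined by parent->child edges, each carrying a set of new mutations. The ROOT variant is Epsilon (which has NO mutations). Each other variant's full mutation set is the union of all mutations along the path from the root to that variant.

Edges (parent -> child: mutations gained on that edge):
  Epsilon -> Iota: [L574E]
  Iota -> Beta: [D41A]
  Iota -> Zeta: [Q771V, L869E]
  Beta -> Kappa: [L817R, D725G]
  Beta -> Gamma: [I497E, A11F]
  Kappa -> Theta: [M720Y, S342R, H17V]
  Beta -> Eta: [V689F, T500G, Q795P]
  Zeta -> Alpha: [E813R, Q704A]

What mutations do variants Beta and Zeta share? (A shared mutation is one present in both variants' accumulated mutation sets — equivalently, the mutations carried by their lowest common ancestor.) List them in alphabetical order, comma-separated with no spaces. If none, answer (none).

Answer: L574E

Derivation:
Accumulating mutations along path to Beta:
  At Epsilon: gained [] -> total []
  At Iota: gained ['L574E'] -> total ['L574E']
  At Beta: gained ['D41A'] -> total ['D41A', 'L574E']
Mutations(Beta) = ['D41A', 'L574E']
Accumulating mutations along path to Zeta:
  At Epsilon: gained [] -> total []
  At Iota: gained ['L574E'] -> total ['L574E']
  At Zeta: gained ['Q771V', 'L869E'] -> total ['L574E', 'L869E', 'Q771V']
Mutations(Zeta) = ['L574E', 'L869E', 'Q771V']
Intersection: ['D41A', 'L574E'] ∩ ['L574E', 'L869E', 'Q771V'] = ['L574E']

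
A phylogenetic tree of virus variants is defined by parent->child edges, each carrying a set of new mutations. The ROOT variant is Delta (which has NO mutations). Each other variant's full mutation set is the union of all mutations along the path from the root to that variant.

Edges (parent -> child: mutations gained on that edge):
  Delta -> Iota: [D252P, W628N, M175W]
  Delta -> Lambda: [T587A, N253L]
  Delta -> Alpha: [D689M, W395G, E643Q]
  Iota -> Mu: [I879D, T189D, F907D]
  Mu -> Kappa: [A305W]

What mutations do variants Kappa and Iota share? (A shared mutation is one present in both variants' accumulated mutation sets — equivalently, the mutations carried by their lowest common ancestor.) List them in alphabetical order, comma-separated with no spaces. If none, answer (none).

Answer: D252P,M175W,W628N

Derivation:
Accumulating mutations along path to Kappa:
  At Delta: gained [] -> total []
  At Iota: gained ['D252P', 'W628N', 'M175W'] -> total ['D252P', 'M175W', 'W628N']
  At Mu: gained ['I879D', 'T189D', 'F907D'] -> total ['D252P', 'F907D', 'I879D', 'M175W', 'T189D', 'W628N']
  At Kappa: gained ['A305W'] -> total ['A305W', 'D252P', 'F907D', 'I879D', 'M175W', 'T189D', 'W628N']
Mutations(Kappa) = ['A305W', 'D252P', 'F907D', 'I879D', 'M175W', 'T189D', 'W628N']
Accumulating mutations along path to Iota:
  At Delta: gained [] -> total []
  At Iota: gained ['D252P', 'W628N', 'M175W'] -> total ['D252P', 'M175W', 'W628N']
Mutations(Iota) = ['D252P', 'M175W', 'W628N']
Intersection: ['A305W', 'D252P', 'F907D', 'I879D', 'M175W', 'T189D', 'W628N'] ∩ ['D252P', 'M175W', 'W628N'] = ['D252P', 'M175W', 'W628N']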